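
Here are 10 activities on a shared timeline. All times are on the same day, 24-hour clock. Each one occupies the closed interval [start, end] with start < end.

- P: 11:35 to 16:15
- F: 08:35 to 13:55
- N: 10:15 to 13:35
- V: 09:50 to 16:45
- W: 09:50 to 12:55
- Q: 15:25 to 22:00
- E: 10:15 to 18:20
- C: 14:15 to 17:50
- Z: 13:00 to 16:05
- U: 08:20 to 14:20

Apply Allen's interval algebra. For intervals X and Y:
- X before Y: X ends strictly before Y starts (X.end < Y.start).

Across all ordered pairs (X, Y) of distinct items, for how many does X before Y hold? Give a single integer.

Checking all 90 ordered pairs for relation 'before'; matching pairs in alphabetical order:
(F, C): F before C ✓
(F, Q): F before Q ✓
(N, C): N before C ✓
(N, Q): N before Q ✓
(U, Q): U before Q ✓
(W, C): W before C ✓
(W, Q): W before Q ✓
(W, Z): W before Z ✓
Count: 8.

8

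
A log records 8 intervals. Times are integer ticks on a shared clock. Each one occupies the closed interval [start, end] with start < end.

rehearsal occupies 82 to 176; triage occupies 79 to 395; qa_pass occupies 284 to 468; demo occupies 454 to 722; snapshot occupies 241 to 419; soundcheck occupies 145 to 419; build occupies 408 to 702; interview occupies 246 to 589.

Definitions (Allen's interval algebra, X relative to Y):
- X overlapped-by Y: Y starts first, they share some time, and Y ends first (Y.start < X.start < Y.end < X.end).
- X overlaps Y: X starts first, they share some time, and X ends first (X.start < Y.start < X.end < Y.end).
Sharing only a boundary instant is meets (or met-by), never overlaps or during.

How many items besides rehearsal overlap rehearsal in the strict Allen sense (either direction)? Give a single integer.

1

Target rehearsal = [82, 176].
build [408, 702] → after → no.
demo [454, 722] → after → no.
interview [246, 589] → after → no.
qa_pass [284, 468] → after → no.
snapshot [241, 419] → after → no.
soundcheck [145, 419] → overlapped-by → counts.
triage [79, 395] → contains → no.
Total: 1.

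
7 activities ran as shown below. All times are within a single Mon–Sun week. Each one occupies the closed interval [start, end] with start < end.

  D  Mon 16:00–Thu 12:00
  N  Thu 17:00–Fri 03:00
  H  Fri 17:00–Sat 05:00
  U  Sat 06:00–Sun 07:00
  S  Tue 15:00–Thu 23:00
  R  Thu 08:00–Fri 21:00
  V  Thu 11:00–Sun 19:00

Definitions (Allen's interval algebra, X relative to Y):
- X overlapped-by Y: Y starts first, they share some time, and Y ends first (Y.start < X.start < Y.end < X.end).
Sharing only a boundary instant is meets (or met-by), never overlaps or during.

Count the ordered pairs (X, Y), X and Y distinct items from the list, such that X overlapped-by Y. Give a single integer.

8

Checking all 42 ordered pairs for relation 'overlapped-by'; matching pairs in alphabetical order:
(H, R): H overlapped-by R ✓
(N, S): N overlapped-by S ✓
(R, D): R overlapped-by D ✓
(R, S): R overlapped-by S ✓
(S, D): S overlapped-by D ✓
(V, D): V overlapped-by D ✓
(V, R): V overlapped-by R ✓
(V, S): V overlapped-by S ✓
Count: 8.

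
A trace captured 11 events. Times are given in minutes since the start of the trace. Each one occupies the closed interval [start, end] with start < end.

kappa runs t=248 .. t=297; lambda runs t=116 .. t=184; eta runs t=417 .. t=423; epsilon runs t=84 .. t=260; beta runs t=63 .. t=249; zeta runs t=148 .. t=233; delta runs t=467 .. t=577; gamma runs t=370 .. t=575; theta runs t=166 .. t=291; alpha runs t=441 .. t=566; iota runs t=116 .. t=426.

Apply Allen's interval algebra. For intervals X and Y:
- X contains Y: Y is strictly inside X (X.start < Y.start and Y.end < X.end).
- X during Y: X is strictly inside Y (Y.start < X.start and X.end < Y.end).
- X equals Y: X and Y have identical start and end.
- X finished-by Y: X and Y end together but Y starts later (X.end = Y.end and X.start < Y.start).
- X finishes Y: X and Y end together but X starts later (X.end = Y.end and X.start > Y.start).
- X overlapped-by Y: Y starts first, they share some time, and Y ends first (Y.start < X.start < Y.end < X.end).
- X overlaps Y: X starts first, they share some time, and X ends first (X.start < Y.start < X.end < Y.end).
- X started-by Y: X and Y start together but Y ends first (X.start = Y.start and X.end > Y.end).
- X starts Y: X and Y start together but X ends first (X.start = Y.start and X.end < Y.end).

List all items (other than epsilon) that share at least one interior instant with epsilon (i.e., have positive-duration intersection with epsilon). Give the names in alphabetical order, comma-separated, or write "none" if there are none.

Target epsilon = [t=84, t=260].
alpha [t=441, t=566] → after → no.
beta [t=63, t=249] → overlaps → yes.
delta [t=467, t=577] → after → no.
eta [t=417, t=423] → after → no.
gamma [t=370, t=575] → after → no.
iota [t=116, t=426] → overlapped-by → yes.
kappa [t=248, t=297] → overlapped-by → yes.
lambda [t=116, t=184] → during → yes.
theta [t=166, t=291] → overlapped-by → yes.
zeta [t=148, t=233] → during → yes.
Result: beta, iota, kappa, lambda, theta, zeta.

beta, iota, kappa, lambda, theta, zeta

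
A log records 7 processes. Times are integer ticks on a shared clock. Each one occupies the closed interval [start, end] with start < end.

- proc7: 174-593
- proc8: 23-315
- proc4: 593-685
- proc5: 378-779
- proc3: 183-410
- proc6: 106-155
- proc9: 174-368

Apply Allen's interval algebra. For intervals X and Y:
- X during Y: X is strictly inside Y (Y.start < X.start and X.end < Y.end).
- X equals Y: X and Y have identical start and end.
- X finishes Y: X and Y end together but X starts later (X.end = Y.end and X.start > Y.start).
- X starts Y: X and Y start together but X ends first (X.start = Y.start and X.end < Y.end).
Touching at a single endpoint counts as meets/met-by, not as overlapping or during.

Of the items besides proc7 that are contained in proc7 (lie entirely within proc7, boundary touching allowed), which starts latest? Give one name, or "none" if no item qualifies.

proc3

Target proc7 = [174, 593].
proc3 [183, 410] → during → candidate.
proc4 [593, 685] → met-by → excluded.
proc5 [378, 779] → overlapped-by → excluded.
proc6 [106, 155] → before → excluded.
proc8 [23, 315] → overlaps → excluded.
proc9 [174, 368] → starts → candidate.
Among candidates, latest start is 183 → proc3.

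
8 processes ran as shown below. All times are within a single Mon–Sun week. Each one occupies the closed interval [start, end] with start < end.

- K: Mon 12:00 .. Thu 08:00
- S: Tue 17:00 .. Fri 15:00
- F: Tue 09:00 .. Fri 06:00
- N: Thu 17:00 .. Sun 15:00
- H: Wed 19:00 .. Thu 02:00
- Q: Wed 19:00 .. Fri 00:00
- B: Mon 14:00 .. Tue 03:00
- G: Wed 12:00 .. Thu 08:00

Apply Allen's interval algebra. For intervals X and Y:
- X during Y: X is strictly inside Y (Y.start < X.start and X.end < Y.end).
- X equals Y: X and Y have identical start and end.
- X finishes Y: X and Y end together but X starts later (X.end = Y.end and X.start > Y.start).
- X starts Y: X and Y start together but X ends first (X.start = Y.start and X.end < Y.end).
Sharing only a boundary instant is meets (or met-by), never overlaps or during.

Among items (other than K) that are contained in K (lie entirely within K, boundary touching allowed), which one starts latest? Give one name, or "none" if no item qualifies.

H

Target K = [Mon 12:00, Thu 08:00].
B [Mon 14:00, Tue 03:00] → during → candidate.
F [Tue 09:00, Fri 06:00] → overlapped-by → excluded.
G [Wed 12:00, Thu 08:00] → finishes → candidate.
H [Wed 19:00, Thu 02:00] → during → candidate.
N [Thu 17:00, Sun 15:00] → after → excluded.
Q [Wed 19:00, Fri 00:00] → overlapped-by → excluded.
S [Tue 17:00, Fri 15:00] → overlapped-by → excluded.
Among candidates, latest start is Wed 19:00 → H.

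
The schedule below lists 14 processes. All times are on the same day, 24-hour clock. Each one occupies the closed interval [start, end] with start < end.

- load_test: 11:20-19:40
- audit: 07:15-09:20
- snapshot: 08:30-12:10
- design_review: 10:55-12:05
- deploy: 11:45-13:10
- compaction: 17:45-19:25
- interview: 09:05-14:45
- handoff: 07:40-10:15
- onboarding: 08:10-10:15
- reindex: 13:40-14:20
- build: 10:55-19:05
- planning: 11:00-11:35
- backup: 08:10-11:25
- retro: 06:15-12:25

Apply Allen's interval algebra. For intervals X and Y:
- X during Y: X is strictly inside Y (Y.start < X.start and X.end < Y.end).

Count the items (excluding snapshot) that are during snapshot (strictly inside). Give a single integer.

2

Target snapshot = [08:30, 12:10].
audit [07:15, 09:20] → overlaps → no.
backup [08:10, 11:25] → overlaps → no.
build [10:55, 19:05] → overlapped-by → no.
compaction [17:45, 19:25] → after → no.
deploy [11:45, 13:10] → overlapped-by → no.
design_review [10:55, 12:05] → during → counts.
handoff [07:40, 10:15] → overlaps → no.
interview [09:05, 14:45] → overlapped-by → no.
load_test [11:20, 19:40] → overlapped-by → no.
onboarding [08:10, 10:15] → overlaps → no.
planning [11:00, 11:35] → during → counts.
reindex [13:40, 14:20] → after → no.
retro [06:15, 12:25] → contains → no.
Total: 2.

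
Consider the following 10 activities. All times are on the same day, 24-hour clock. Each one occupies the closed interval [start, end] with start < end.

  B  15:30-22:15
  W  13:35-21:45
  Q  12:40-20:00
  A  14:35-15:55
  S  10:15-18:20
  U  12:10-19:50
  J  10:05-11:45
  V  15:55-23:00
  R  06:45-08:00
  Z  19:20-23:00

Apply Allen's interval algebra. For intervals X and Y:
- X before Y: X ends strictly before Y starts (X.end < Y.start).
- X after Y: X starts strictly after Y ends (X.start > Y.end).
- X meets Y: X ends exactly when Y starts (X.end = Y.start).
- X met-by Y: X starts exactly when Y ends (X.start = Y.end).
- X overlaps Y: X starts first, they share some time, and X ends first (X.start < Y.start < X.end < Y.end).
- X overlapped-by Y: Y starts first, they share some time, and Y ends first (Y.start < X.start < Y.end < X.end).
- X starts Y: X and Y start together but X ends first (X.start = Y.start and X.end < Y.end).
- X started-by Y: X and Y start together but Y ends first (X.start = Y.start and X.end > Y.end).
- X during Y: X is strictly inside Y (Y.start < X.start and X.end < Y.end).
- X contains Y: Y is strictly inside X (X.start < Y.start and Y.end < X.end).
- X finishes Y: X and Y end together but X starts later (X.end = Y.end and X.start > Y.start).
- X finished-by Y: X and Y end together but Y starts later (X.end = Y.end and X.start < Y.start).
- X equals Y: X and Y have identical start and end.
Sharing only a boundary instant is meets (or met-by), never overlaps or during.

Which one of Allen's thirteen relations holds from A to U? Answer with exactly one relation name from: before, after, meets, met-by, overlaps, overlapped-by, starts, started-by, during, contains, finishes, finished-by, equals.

during

A = [14:35, 15:55]; U = [12:10, 19:50].
Compare endpoints: A.start > U.start, A.start < U.end, A.end > U.start, A.end < U.end.
That pattern is 'during'.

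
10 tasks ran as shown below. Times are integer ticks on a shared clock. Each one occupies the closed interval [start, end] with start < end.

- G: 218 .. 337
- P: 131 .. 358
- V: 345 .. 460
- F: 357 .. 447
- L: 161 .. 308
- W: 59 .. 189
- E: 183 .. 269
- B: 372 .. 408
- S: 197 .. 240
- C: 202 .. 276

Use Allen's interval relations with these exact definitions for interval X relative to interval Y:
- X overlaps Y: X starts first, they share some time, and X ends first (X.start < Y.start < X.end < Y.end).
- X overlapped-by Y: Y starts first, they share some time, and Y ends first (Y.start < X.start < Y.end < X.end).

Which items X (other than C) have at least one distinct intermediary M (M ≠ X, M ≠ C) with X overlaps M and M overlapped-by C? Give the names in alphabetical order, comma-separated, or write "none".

Target C = [202, 276].
Intermediaries M with M overlapped-by C: G.
Via G — items with X overlaps G: E, L, S.
Union: E, L, S.

E, L, S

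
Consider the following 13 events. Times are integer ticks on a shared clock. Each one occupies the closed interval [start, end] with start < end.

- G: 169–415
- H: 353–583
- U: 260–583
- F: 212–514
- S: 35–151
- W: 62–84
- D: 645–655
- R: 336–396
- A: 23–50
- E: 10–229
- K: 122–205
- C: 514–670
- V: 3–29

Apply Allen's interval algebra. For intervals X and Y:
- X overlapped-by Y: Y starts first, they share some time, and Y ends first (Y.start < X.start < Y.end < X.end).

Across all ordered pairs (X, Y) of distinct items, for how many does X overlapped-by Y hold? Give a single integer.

15

Checking all 156 ordered pairs for relation 'overlapped-by'; matching pairs in alphabetical order:
(A, V): A overlapped-by V ✓
(C, H): C overlapped-by H ✓
(C, U): C overlapped-by U ✓
(E, V): E overlapped-by V ✓
(F, E): F overlapped-by E ✓
(F, G): F overlapped-by G ✓
(G, E): G overlapped-by E ✓
(G, K): G overlapped-by K ✓
(H, F): H overlapped-by F ✓
(H, G): H overlapped-by G ✓
(H, R): H overlapped-by R ✓
(K, S): K overlapped-by S ✓
(S, A): S overlapped-by A ✓
(U, F): U overlapped-by F ✓
(U, G): U overlapped-by G ✓
Count: 15.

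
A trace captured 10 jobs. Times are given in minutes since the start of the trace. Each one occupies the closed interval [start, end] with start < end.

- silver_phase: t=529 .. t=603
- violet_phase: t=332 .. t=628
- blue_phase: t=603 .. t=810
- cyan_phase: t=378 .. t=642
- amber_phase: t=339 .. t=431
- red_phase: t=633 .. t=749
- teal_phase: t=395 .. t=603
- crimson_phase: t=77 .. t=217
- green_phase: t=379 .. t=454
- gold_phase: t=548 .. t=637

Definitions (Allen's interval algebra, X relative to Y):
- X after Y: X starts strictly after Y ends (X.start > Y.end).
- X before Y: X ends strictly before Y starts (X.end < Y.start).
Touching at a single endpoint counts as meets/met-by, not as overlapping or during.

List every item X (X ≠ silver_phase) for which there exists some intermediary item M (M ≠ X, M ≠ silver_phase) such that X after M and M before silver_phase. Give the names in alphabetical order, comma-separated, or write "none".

amber_phase, blue_phase, cyan_phase, gold_phase, green_phase, red_phase, teal_phase, violet_phase

Target silver_phase = [t=529, t=603].
Intermediaries M with M before silver_phase: amber_phase, crimson_phase, green_phase.
Via amber_phase — items with X after amber_phase: blue_phase, gold_phase, red_phase.
Via crimson_phase — items with X after crimson_phase: amber_phase, blue_phase, cyan_phase, gold_phase, green_phase, red_phase, teal_phase, violet_phase.
Via green_phase — items with X after green_phase: blue_phase, gold_phase, red_phase.
Union: amber_phase, blue_phase, cyan_phase, gold_phase, green_phase, red_phase, teal_phase, violet_phase.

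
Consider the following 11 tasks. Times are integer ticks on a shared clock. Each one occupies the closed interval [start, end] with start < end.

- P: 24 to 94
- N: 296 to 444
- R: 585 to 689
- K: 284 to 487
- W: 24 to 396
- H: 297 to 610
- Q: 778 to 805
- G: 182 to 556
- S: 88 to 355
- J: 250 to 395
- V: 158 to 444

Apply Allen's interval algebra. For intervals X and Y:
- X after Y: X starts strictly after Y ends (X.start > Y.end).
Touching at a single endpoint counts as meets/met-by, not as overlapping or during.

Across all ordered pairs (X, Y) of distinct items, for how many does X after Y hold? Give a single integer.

Checking all 110 ordered pairs for relation 'after'; matching pairs in alphabetical order:
(G, P): G after P ✓
(H, P): H after P ✓
(J, P): J after P ✓
(K, P): K after P ✓
(N, P): N after P ✓
(Q, G): Q after G ✓
(Q, H): Q after H ✓
(Q, J): Q after J ✓
(Q, K): Q after K ✓
(Q, N): Q after N ✓
(Q, P): Q after P ✓
(Q, R): Q after R ✓
(Q, S): Q after S ✓
(Q, V): Q after V ✓
(Q, W): Q after W ✓
(R, G): R after G ✓
(R, J): R after J ✓
(R, K): R after K ✓
(R, N): R after N ✓
(R, P): R after P ✓
(R, S): R after S ✓
(R, V): R after V ✓
(R, W): R after W ✓
(V, P): V after P ✓
Count: 24.

24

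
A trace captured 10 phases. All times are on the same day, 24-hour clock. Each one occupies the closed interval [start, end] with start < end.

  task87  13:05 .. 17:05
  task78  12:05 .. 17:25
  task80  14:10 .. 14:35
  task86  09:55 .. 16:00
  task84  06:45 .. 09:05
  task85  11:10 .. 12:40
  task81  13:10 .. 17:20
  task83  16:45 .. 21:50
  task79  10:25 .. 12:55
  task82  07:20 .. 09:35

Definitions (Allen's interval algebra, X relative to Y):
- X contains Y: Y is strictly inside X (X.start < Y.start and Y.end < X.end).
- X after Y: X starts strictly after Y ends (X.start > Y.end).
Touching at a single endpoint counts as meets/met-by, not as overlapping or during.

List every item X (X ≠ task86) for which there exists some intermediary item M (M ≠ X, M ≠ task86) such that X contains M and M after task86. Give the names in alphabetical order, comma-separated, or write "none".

Target task86 = [09:55, 16:00].
Intermediaries M with M after task86: task83.
Via task83 — items with X contains task83: none.
Union: none.

none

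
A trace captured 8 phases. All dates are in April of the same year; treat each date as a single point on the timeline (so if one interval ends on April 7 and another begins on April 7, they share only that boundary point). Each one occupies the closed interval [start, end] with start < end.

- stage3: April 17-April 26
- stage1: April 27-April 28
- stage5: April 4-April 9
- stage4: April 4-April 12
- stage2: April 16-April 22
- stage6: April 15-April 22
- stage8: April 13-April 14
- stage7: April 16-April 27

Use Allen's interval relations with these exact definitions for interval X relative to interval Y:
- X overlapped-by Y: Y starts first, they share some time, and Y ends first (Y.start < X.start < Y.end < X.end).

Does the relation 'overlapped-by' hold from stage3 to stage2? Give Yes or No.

stage3 = [April 17, April 26], stage2 = [April 16, April 22].
Actual relation of stage3 to stage2: overlapped-by.
Asked whether 'overlapped-by' holds → Yes.

Yes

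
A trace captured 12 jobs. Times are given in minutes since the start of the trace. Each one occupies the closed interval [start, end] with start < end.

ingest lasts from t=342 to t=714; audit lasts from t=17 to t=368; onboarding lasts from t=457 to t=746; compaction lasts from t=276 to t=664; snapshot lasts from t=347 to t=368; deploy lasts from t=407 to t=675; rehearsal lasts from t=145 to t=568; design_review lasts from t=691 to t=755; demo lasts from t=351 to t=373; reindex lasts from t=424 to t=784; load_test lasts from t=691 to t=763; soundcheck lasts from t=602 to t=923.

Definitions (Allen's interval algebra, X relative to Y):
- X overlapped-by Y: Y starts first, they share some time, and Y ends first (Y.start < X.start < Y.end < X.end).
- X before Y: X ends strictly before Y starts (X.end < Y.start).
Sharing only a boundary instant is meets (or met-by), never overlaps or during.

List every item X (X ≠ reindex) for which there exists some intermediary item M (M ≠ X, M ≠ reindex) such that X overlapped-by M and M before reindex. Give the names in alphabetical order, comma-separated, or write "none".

Target reindex = [t=424, t=784].
Intermediaries M with M before reindex: audit, demo, snapshot.
Via audit — items with X overlapped-by audit: compaction, demo, ingest, rehearsal.
Via demo — items with X overlapped-by demo: none.
Via snapshot — items with X overlapped-by snapshot: demo.
Union: compaction, demo, ingest, rehearsal.

compaction, demo, ingest, rehearsal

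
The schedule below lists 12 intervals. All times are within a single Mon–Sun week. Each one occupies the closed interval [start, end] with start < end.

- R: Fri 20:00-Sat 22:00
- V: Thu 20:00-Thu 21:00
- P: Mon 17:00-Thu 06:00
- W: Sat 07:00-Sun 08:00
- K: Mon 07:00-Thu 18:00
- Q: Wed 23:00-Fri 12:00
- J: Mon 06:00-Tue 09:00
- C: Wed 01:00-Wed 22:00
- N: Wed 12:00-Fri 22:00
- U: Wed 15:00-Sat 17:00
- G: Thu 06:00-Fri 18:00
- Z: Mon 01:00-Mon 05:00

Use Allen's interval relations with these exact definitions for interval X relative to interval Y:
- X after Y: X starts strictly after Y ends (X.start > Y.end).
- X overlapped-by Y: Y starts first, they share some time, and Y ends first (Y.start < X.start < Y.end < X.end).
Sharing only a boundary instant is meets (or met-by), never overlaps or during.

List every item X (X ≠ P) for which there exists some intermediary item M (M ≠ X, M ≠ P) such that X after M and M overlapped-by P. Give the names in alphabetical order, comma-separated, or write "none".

Target P = [Mon 17:00, Thu 06:00].
Intermediaries M with M overlapped-by P: N, Q, U.
Via N — items with X after N: W.
Via Q — items with X after Q: R, W.
Via U — items with X after U: none.
Union: R, W.

R, W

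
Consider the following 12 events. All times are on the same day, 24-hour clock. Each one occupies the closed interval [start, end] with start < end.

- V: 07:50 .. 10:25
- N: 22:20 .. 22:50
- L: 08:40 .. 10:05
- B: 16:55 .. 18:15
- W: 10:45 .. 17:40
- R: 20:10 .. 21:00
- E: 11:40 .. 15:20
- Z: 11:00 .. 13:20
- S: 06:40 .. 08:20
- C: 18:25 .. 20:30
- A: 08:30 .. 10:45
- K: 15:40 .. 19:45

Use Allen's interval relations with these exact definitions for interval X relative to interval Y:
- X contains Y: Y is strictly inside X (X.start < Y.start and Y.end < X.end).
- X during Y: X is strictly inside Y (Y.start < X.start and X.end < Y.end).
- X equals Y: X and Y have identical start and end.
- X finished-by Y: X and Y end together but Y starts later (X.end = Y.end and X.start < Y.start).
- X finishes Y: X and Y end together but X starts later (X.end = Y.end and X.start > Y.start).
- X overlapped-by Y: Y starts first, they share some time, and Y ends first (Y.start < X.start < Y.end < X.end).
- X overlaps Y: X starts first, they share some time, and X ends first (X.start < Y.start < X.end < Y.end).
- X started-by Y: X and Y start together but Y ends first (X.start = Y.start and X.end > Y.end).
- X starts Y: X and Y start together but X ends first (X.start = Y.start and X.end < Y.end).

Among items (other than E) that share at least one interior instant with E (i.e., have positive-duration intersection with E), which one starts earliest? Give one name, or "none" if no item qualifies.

W

Target E = [11:40, 15:20].
A [08:30, 10:45] → before → excluded.
B [16:55, 18:15] → after → excluded.
C [18:25, 20:30] → after → excluded.
K [15:40, 19:45] → after → excluded.
L [08:40, 10:05] → before → excluded.
N [22:20, 22:50] → after → excluded.
R [20:10, 21:00] → after → excluded.
S [06:40, 08:20] → before → excluded.
V [07:50, 10:25] → before → excluded.
W [10:45, 17:40] → contains → candidate.
Z [11:00, 13:20] → overlaps → candidate.
Among candidates, earliest start is 10:45 → W.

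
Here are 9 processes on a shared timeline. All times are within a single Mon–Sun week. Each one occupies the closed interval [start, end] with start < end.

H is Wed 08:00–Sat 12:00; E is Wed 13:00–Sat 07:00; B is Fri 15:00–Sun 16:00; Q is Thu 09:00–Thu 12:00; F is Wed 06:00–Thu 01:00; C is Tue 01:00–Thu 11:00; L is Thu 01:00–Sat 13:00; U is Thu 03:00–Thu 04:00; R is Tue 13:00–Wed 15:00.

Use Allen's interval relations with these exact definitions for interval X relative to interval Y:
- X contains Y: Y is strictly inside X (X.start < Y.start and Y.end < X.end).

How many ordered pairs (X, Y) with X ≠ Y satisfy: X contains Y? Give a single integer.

10

Checking all 72 ordered pairs for relation 'contains'; matching pairs in alphabetical order:
(C, F): C contains F ✓
(C, R): C contains R ✓
(C, U): C contains U ✓
(E, Q): E contains Q ✓
(E, U): E contains U ✓
(H, E): H contains E ✓
(H, Q): H contains Q ✓
(H, U): H contains U ✓
(L, Q): L contains Q ✓
(L, U): L contains U ✓
Count: 10.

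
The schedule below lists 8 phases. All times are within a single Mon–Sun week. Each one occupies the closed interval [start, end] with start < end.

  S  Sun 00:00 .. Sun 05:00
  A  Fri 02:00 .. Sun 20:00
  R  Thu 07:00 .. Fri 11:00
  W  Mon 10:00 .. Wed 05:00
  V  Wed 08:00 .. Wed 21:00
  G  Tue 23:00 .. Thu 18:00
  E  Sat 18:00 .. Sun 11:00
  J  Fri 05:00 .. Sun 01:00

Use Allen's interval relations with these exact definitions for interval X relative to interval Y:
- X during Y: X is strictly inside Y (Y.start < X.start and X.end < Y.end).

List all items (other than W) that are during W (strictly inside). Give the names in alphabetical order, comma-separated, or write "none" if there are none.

none

Target W = [Mon 10:00, Wed 05:00].
A [Fri 02:00, Sun 20:00] → after → no.
E [Sat 18:00, Sun 11:00] → after → no.
G [Tue 23:00, Thu 18:00] → overlapped-by → no.
J [Fri 05:00, Sun 01:00] → after → no.
R [Thu 07:00, Fri 11:00] → after → no.
S [Sun 00:00, Sun 05:00] → after → no.
V [Wed 08:00, Wed 21:00] → after → no.
Result: none.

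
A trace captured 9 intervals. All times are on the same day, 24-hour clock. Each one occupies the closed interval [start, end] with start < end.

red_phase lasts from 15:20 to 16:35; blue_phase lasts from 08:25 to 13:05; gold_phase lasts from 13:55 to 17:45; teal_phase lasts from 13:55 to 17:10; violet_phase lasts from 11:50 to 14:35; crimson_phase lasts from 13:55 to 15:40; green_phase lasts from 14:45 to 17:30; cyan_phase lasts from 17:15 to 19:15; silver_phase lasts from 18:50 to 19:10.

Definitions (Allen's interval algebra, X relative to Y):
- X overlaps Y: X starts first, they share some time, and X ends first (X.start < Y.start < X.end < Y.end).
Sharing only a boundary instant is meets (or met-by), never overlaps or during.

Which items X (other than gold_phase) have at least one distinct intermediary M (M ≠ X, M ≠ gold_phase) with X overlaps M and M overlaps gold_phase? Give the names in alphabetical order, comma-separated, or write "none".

Target gold_phase = [13:55, 17:45].
Intermediaries M with M overlaps gold_phase: violet_phase.
Via violet_phase — items with X overlaps violet_phase: blue_phase.
Union: blue_phase.

blue_phase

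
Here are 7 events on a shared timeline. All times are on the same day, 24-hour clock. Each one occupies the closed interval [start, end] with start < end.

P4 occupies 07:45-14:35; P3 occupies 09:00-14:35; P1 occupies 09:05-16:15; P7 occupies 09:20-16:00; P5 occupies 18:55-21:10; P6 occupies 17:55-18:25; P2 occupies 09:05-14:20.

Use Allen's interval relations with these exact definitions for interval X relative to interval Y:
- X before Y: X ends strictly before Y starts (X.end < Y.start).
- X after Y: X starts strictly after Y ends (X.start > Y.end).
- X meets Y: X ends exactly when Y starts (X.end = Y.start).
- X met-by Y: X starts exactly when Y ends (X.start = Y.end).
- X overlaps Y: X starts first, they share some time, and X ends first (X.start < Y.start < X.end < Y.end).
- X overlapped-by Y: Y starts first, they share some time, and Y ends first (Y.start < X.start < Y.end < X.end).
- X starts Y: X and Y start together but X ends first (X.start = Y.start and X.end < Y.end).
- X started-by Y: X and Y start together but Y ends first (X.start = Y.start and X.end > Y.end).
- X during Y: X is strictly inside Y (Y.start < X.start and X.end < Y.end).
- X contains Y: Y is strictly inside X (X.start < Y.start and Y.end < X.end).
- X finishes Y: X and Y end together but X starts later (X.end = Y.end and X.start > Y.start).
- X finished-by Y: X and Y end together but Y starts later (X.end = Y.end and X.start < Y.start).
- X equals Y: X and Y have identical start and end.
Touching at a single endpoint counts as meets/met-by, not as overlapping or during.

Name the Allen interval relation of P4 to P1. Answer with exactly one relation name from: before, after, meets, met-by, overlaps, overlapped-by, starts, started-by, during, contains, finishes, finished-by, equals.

P4 = [07:45, 14:35]; P1 = [09:05, 16:15].
Compare endpoints: P4.start < P1.start, P4.start < P1.end, P4.end > P1.start, P4.end < P1.end.
That pattern is 'overlaps'.

overlaps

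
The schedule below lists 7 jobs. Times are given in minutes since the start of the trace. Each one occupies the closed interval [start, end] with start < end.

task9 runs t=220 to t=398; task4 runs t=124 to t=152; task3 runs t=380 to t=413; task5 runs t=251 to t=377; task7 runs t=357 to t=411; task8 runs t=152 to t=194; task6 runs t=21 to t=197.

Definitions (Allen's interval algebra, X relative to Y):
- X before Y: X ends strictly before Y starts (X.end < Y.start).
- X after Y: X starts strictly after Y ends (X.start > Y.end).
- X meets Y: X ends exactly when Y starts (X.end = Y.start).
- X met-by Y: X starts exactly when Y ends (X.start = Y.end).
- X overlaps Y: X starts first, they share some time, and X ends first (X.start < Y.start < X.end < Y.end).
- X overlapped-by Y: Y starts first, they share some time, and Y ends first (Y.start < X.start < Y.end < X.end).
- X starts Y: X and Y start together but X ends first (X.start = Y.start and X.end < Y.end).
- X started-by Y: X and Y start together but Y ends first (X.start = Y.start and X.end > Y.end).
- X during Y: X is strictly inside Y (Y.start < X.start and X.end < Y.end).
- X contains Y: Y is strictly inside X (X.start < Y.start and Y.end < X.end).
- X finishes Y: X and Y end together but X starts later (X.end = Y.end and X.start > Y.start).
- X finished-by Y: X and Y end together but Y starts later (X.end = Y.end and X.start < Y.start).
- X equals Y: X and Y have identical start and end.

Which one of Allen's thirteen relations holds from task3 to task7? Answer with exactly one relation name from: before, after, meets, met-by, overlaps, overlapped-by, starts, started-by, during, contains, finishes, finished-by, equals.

task3 = [t=380, t=413]; task7 = [t=357, t=411].
Compare endpoints: task3.start > task7.start, task3.start < task7.end, task3.end > task7.start, task3.end > task7.end.
That pattern is 'overlapped-by'.

overlapped-by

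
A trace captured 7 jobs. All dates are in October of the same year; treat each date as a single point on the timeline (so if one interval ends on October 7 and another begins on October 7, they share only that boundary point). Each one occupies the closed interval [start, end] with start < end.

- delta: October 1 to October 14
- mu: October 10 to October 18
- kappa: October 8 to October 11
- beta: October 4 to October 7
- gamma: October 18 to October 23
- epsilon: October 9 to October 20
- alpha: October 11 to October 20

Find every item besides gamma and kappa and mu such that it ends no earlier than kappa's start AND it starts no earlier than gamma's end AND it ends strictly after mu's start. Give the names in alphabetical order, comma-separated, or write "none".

Conditions: its end is no earlier than kappa's start (X.end >= October 8) AND its start is no earlier than gamma's end (X.start >= October 23) AND its end is strictly after mu's start (X.end > October 10).
alpha: end October 20 >= October 8? ✓; start October 11 >= October 23? ✗; end October 20 > October 10? ✓ → no.
beta: end October 7 >= October 8? ✗; start October 4 >= October 23? ✗; end October 7 > October 10? ✗ → no.
delta: end October 14 >= October 8? ✓; start October 1 >= October 23? ✗; end October 14 > October 10? ✓ → no.
epsilon: end October 20 >= October 8? ✓; start October 9 >= October 23? ✗; end October 20 > October 10? ✓ → no.
Result: none.

none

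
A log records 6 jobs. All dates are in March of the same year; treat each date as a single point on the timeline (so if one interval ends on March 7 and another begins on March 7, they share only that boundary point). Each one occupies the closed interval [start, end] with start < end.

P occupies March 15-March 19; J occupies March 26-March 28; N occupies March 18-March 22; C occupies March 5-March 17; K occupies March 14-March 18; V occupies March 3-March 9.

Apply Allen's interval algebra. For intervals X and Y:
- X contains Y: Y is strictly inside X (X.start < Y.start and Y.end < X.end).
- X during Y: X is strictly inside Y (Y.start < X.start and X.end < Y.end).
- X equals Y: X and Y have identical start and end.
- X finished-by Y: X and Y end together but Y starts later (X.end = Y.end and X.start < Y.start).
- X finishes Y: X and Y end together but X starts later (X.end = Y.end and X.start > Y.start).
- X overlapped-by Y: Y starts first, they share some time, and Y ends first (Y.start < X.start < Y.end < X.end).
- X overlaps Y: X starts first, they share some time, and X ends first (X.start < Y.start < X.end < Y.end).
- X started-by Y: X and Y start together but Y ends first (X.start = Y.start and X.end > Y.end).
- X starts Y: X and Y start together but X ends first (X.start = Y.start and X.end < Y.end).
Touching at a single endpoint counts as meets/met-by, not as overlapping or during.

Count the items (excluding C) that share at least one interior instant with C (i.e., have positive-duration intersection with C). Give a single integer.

Target C = [March 5, March 17].
J [March 26, March 28] → after → no.
K [March 14, March 18] → overlapped-by → counts.
N [March 18, March 22] → after → no.
P [March 15, March 19] → overlapped-by → counts.
V [March 3, March 9] → overlaps → counts.
Total: 3.

3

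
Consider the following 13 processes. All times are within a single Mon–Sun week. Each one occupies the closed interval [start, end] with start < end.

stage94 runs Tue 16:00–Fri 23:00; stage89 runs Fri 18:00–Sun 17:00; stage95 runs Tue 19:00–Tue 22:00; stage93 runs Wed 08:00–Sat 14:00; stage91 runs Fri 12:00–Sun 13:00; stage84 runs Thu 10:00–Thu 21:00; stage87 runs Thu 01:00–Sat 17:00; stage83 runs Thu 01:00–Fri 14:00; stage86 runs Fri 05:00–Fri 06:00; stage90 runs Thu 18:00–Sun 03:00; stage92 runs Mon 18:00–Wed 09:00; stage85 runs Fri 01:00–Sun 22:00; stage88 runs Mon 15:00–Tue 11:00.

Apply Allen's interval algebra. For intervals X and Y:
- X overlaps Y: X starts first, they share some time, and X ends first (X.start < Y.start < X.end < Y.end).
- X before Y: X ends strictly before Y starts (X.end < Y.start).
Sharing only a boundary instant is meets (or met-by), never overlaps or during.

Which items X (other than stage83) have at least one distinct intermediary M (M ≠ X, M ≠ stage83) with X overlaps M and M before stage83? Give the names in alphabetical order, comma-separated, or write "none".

Target stage83 = [Thu 01:00, Fri 14:00].
Intermediaries M with M before stage83: stage88, stage92, stage95.
Via stage88 — items with X overlaps stage88: none.
Via stage92 — items with X overlaps stage92: stage88.
Via stage95 — items with X overlaps stage95: none.
Union: stage88.

stage88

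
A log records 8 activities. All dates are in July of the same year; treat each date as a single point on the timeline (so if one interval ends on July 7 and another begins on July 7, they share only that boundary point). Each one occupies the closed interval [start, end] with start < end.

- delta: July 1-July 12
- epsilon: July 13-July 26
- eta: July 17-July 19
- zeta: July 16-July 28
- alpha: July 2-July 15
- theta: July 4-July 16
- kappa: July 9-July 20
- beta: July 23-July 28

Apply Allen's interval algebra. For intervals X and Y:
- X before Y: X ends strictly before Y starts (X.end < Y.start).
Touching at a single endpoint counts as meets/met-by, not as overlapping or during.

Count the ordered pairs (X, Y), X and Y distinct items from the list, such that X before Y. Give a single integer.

11

Checking all 56 ordered pairs for relation 'before'; matching pairs in alphabetical order:
(alpha, beta): alpha before beta ✓
(alpha, eta): alpha before eta ✓
(alpha, zeta): alpha before zeta ✓
(delta, beta): delta before beta ✓
(delta, epsilon): delta before epsilon ✓
(delta, eta): delta before eta ✓
(delta, zeta): delta before zeta ✓
(eta, beta): eta before beta ✓
(kappa, beta): kappa before beta ✓
(theta, beta): theta before beta ✓
(theta, eta): theta before eta ✓
Count: 11.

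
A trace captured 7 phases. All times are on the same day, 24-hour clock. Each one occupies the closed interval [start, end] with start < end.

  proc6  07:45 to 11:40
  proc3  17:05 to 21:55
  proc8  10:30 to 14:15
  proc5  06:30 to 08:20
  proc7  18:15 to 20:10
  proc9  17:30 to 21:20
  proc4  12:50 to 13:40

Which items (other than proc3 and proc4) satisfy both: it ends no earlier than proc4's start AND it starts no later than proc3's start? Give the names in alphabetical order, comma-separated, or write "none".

Conditions: its end is no earlier than proc4's start (X.end >= 12:50) AND its start is no later than proc3's start (X.start <= 17:05).
proc5: end 08:20 >= 12:50? ✗; start 06:30 <= 17:05? ✓ → no.
proc6: end 11:40 >= 12:50? ✗; start 07:45 <= 17:05? ✓ → no.
proc7: end 20:10 >= 12:50? ✓; start 18:15 <= 17:05? ✗ → no.
proc8: end 14:15 >= 12:50? ✓; start 10:30 <= 17:05? ✓ → yes.
proc9: end 21:20 >= 12:50? ✓; start 17:30 <= 17:05? ✗ → no.
Result: proc8.

proc8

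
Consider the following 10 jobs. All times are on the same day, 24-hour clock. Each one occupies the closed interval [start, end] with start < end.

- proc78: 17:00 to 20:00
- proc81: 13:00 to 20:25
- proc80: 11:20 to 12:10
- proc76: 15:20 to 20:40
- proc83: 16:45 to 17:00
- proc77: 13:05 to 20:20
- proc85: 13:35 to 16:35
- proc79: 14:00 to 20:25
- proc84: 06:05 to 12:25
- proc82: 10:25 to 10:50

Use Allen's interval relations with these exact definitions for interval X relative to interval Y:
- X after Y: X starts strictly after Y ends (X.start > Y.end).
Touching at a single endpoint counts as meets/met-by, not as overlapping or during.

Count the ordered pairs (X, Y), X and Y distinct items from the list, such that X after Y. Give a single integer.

Checking all 90 ordered pairs for relation 'after'; matching pairs in alphabetical order:
(proc76, proc80): proc76 after proc80 ✓
(proc76, proc82): proc76 after proc82 ✓
(proc76, proc84): proc76 after proc84 ✓
(proc77, proc80): proc77 after proc80 ✓
(proc77, proc82): proc77 after proc82 ✓
(proc77, proc84): proc77 after proc84 ✓
(proc78, proc80): proc78 after proc80 ✓
(proc78, proc82): proc78 after proc82 ✓
(proc78, proc84): proc78 after proc84 ✓
(proc78, proc85): proc78 after proc85 ✓
(proc79, proc80): proc79 after proc80 ✓
(proc79, proc82): proc79 after proc82 ✓
(proc79, proc84): proc79 after proc84 ✓
(proc80, proc82): proc80 after proc82 ✓
(proc81, proc80): proc81 after proc80 ✓
(proc81, proc82): proc81 after proc82 ✓
(proc81, proc84): proc81 after proc84 ✓
(proc83, proc80): proc83 after proc80 ✓
(proc83, proc82): proc83 after proc82 ✓
(proc83, proc84): proc83 after proc84 ✓
(proc83, proc85): proc83 after proc85 ✓
(proc85, proc80): proc85 after proc80 ✓
(proc85, proc82): proc85 after proc82 ✓
(proc85, proc84): proc85 after proc84 ✓
Count: 24.

24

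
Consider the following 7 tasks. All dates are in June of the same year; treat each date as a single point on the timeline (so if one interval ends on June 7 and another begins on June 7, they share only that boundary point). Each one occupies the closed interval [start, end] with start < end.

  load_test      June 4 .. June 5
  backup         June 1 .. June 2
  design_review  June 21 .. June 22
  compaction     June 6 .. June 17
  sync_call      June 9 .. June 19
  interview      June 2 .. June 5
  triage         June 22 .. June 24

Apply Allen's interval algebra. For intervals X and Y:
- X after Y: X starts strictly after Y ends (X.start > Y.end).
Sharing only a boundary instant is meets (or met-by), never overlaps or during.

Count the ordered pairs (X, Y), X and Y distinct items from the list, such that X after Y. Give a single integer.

17

Checking all 42 ordered pairs for relation 'after'; matching pairs in alphabetical order:
(compaction, backup): compaction after backup ✓
(compaction, interview): compaction after interview ✓
(compaction, load_test): compaction after load_test ✓
(design_review, backup): design_review after backup ✓
(design_review, compaction): design_review after compaction ✓
(design_review, interview): design_review after interview ✓
(design_review, load_test): design_review after load_test ✓
(design_review, sync_call): design_review after sync_call ✓
(load_test, backup): load_test after backup ✓
(sync_call, backup): sync_call after backup ✓
(sync_call, interview): sync_call after interview ✓
(sync_call, load_test): sync_call after load_test ✓
(triage, backup): triage after backup ✓
(triage, compaction): triage after compaction ✓
(triage, interview): triage after interview ✓
(triage, load_test): triage after load_test ✓
(triage, sync_call): triage after sync_call ✓
Count: 17.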